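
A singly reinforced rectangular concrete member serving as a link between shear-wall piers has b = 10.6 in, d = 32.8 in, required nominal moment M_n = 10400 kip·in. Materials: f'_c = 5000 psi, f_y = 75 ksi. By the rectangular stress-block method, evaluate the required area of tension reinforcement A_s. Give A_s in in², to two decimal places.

From M_n = 0.85 f'_c a b (d − a/2):
a = d − √(d² − 2M_n/(0.85 f'_c b)) = 32.8 − √(32.8² − 2 × 10400/(0.85 × 5 × 10.6)) = 8.018 in.
A_s = 0.85 f'_c a b / f_y = 0.85 × 5 × 8.018 × 10.6 / 75 = 4.816 in².

A_s ≈ 4.82 in²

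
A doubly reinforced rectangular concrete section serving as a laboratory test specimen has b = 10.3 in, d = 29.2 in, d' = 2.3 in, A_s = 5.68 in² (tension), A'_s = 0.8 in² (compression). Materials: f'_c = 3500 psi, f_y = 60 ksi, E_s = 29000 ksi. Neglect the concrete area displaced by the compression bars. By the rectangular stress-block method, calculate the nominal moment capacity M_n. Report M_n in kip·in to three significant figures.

Assume both steels yield.
a = (A_s − A'_s) f_y/(0.85 f'_c b) = (5.68 − 0.8) × 60/(0.85 × 3.5 × 10.3) = 9.555 in.
c = a/β₁ = 9.555/0.85 = 11.241 in; ε'_s = 0.003(c − d')/c = 0.0024 ≥ ε_y = 0.0021, so the compression steel yields.
M_n = (A_s − A'_s) f_y (d − a/2) + A'_s f_y (d − d') = 292.8 × (29.2 − 4.7775) + 48 × (29.2 − 2.3) = 7150.9 + 1291.2 = 8442.1 kip·in.

M_n ≈ 8440 kip·in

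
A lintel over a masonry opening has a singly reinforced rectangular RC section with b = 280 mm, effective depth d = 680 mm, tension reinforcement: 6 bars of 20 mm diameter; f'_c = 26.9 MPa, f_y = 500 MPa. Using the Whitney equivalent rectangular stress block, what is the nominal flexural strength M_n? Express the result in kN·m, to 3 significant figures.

M_n ≈ 571 kN·m

A_s = 6 × 314 = 1884 mm².
T = A_s f_y = 1884 × 500 = 942000 N = 942 kN.
From C = T: a = T/(0.85 f'_c b) = 942000/(0.85 × 26.9 × 280) = 147.14 mm.
M_n = T(d − a/2) = 942 kN × (680 − 73.57) mm = 571.26 kN·m.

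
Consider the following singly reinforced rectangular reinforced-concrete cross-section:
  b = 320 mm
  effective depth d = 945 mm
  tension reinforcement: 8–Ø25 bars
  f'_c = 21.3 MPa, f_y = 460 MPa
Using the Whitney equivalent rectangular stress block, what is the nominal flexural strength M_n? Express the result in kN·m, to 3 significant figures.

M_n ≈ 1430 kN·m

A_s = 8 × 491 = 3928 mm².
T = A_s f_y = 3928 × 460 = 1806880 N = 1806.88 kN.
From C = T: a = T/(0.85 f'_c b) = 1806880/(0.85 × 21.3 × 320) = 311.88 mm.
M_n = T(d − a/2) = 1806.88 kN × (945 − 155.94) mm = 1425.74 kN·m.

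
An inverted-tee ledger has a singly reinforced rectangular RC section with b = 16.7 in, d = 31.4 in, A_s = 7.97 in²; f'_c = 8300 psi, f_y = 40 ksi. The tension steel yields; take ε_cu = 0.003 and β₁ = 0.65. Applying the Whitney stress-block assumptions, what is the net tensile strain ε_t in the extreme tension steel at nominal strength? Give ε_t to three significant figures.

a = A_s f_y/(0.85 f'_c b) = 2.706 in.
β₁ = 0.65, so c = a/β₁ = 2.706/0.65 = 4.163 in.
From the linear strain diagram with ε_cu = 0.003: ε_t = 0.003 (d − c)/c = 0.003 × (31.4 − 4.163)/4.163 = 0.0196.
Since ε_t ≥ 0.005, the section is tension-controlled.

ε_t ≈ 0.0196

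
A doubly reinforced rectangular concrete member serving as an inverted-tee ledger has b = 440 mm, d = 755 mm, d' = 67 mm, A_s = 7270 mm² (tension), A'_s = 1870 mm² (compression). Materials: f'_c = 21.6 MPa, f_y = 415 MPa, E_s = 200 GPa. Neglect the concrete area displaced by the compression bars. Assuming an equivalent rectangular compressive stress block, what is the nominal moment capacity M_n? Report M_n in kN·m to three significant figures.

Assume both tension and compression steel yield.
Net tension couple steel: A_s − A'_s = 5400 mm².
a = (A_s − A'_s) f_y / (0.85 f'_c b) = 2241000/(0.85 × 21.6 × 440) = 277.41 mm.
c = a/β₁ = 277.41/0.85 = 326.36 mm; ε'_s = 0.003(c − d')/c = 0.0024 ≥ f_y/E_s = 0.0021, so compression steel does yield.
M_n = (A_s − A'_s) f_y (d − a/2) + A'_s f_y (d − d') = [2241000 × (755 − 138.705) + 776050 × (755 − 67)] × 10⁻⁶ = 1381.12 + 533.92 = 1915.04 kN·m.

M_n ≈ 1920 kN·m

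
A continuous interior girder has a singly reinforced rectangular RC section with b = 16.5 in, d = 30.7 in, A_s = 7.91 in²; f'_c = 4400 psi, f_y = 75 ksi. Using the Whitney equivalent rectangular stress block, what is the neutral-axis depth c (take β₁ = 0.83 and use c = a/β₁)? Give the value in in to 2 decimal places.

c ≈ 11.58 in

T = A_s f_y = 7.91 × 75 = 593.25 kips.
a = T/(0.85 f'_c b) = 593.25/(0.85 × 4.4 × 16.5) = 9.6135 in.
With β₁ = 0.83, c = a/β₁ = 9.6135/0.83 = 11.58 in.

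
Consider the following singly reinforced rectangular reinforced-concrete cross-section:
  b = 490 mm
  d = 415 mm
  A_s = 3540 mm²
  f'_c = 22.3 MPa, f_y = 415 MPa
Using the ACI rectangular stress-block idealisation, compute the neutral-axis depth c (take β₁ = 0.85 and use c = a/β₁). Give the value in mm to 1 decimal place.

T = A_s f_y = 3540 × 415 = 1469100 N = 1469.1 kN.
Setting C = 0.85 f'_c a b equal to T: a = 1469100/(0.85 × 22.3 × 490) = 158.173 mm.
With β₁ = 0.85, c = a/β₁ = 158.173/0.85 = 186.1 mm.

c ≈ 186.1 mm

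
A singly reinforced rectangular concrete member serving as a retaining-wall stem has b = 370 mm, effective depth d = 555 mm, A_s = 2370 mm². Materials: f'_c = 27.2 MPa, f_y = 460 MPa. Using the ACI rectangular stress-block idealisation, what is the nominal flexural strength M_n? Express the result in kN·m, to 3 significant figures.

M_n ≈ 536 kN·m

T = A_s f_y = 2370 × 460 = 1090200 N = 1090.2 kN.
From C = T: a = T/(0.85 f'_c b) = 1090200/(0.85 × 27.2 × 370) = 127.44 mm.
M_n = T(d − a/2) = 1090.2 kN × (555 − 63.72) mm = 535.59 kN·m.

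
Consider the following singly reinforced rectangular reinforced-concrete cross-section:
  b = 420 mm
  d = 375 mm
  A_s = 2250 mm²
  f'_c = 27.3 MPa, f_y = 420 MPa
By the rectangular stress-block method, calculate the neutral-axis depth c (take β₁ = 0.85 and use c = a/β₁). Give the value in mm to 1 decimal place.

c ≈ 114.1 mm

T = A_s f_y = 2250 × 420 = 945000 N = 945 kN.
Setting C = 0.85 f'_c a b equal to T: a = 945000/(0.85 × 27.3 × 420) = 96.962 mm.
With β₁ = 0.85, c = a/β₁ = 96.962/0.85 = 114.1 mm.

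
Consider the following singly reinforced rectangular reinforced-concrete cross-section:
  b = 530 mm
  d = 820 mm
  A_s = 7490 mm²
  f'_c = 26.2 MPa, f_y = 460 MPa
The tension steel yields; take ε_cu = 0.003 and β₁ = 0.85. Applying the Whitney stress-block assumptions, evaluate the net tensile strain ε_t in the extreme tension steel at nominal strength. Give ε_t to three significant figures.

a = A_s f_y/(0.85 f'_c b) = 291.91 mm.
β₁ = 0.85, so c = a/β₁ = 291.91/0.85 = 343.42 mm.
From the linear strain diagram with ε_cu = 0.003: ε_t = 0.003 (d − c)/c = 0.003 × (820 − 343.42)/343.42 = 0.00416.
ε_t is between 0.004 and 0.005 — transition zone.

ε_t ≈ 0.00416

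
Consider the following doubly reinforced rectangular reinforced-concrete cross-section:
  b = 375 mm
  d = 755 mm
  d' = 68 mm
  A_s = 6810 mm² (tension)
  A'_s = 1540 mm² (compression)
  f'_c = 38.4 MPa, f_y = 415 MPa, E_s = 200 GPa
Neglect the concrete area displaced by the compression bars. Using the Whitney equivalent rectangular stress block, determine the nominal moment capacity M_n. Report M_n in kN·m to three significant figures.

Assume both tension and compression steel yield.
Net tension couple steel: A_s − A'_s = 5270 mm².
a = (A_s − A'_s) f_y / (0.85 f'_c b) = 2187050/(0.85 × 38.4 × 375) = 178.68 mm.
c = a/β₁ = 178.68/0.776 = 230.26 mm; ε'_s = 0.003(c − d')/c = 0.0021 ≥ f_y/E_s = 0.0021, so compression steel does yield.
M_n = (A_s − A'_s) f_y (d − a/2) + A'_s f_y (d − d') = [2187050 × (755 − 89.34) + 639100 × (755 − 68)] × 10⁻⁶ = 1455.83 + 439.06 = 1894.89 kN·m.

M_n ≈ 1890 kN·m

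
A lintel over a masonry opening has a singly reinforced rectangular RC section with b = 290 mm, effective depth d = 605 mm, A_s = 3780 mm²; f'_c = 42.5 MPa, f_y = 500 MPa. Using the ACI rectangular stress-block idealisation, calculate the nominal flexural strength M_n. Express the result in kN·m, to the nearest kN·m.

M_n ≈ 973 kN·m

T = A_s f_y = 3780 × 500 = 1890000 N = 1890 kN.
From C = T: a = T/(0.85 f'_c b) = 1890000/(0.85 × 42.5 × 290) = 180.41 mm.
M_n = T(d − a/2) = 1890 kN × (605 − 90.205) mm = 972.96 kN·m.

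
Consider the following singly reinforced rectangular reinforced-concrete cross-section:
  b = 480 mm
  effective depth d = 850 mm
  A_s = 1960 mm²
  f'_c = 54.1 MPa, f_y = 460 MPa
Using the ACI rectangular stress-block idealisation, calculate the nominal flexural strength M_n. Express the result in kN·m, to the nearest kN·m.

M_n ≈ 748 kN·m

T = A_s f_y = 1960 × 460 = 901600 N = 901.6 kN.
From C = T: a = T/(0.85 f'_c b) = 901600/(0.85 × 54.1 × 480) = 40.85 mm.
M_n = T(d − a/2) = 901.6 kN × (850 − 20.425) mm = 747.94 kN·m.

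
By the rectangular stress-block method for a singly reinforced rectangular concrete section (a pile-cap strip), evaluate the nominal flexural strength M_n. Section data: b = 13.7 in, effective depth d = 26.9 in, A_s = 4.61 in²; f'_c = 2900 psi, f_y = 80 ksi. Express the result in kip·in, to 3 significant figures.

T = A_s f_y = 4.61 × 80 = 368.8 kips.
a = T/(0.85 f'_c b) = 368.8/(0.85 × 2.9 × 13.7) = 10.921 in.
M_n = T(d − a/2) = 368.8 × (26.9 − 5.4605) = 7906.9 kip·in.

M_n ≈ 7910 kip·in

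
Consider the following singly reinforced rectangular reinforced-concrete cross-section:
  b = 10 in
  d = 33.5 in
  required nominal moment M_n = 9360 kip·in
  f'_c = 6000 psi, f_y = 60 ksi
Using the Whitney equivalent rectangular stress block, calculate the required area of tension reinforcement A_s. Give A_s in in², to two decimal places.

A_s ≈ 5.12 in²

From M_n = 0.85 f'_c a b (d − a/2):
a = d − √(d² − 2M_n/(0.85 f'_c b)) = 33.5 − √(33.5² − 2 × 9360/(0.85 × 6 × 10)) = 6.019 in.
A_s = 0.85 f'_c a b / f_y = 0.85 × 6 × 6.019 × 10 / 60 = 5.116 in².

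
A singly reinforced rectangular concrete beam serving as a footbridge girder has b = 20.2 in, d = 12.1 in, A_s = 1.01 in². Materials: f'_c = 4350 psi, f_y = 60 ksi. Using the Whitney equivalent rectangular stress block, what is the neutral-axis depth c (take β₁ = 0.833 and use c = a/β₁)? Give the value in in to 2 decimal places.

T = A_s f_y = 1.01 × 60 = 60.6 kips.
a = T/(0.85 f'_c b) = 60.6/(0.85 × 4.35 × 20.2) = 0.8114 in.
With β₁ = 0.833, c = a/β₁ = 0.8114/0.833 = 0.97 in.

c ≈ 0.97 in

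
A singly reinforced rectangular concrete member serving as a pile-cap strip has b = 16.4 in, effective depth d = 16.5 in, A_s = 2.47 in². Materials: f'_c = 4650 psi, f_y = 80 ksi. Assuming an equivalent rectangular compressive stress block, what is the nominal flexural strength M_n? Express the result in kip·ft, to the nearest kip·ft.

T = A_s f_y = 2.47 × 80 = 197.6 kips.
a = T/(0.85 f'_c b) = 197.6/(0.85 × 4.65 × 16.4) = 3.048 in.
M_n = T(d − a/2) = 197.6 × (16.5 − 1.524) = 2959.3 kip·in = 2959.3/12 = 246.61 kip·ft.

M_n ≈ 247 kip·ft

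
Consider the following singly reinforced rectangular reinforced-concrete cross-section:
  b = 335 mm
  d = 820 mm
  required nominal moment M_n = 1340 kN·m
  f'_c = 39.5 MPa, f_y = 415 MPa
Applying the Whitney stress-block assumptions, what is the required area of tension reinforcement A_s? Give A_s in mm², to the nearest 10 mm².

A_s ≈ 4370 mm²

With M_n = 0.85 f'_c a b (d − a/2), solve the quadratic for a:
a = d − √(d² − 2M_n/(0.85 f'_c b)) = 820 − √(820² − 2 × 1340×10⁶/(0.85 × 39.5 × 335)) = 161.12 mm.
A_s = 0.85 f'_c a b / f_y = 0.85 × 39.5 × 161.12 × 335 / 415 = 4366.8 mm².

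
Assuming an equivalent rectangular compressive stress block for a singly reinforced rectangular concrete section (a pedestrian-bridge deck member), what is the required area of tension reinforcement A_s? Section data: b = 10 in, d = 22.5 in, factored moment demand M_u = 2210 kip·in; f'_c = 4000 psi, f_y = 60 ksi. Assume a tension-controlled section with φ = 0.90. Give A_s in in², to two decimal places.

M_n = M_u/φ = 2210/0.90 = 2455.56 kip·in.
From M_n = 0.85 f'_c a b (d − a/2):
a = d − √(d² − 2M_n/(0.85 f'_c b)) = 22.5 − √(22.5² − 2 × 2455.56/(0.85 × 4 × 10)) = 3.479 in.
A_s = 0.85 f'_c a b / f_y = 0.85 × 4 × 3.479 × 10 / 60 = 1.971 in².

A_s ≈ 1.97 in²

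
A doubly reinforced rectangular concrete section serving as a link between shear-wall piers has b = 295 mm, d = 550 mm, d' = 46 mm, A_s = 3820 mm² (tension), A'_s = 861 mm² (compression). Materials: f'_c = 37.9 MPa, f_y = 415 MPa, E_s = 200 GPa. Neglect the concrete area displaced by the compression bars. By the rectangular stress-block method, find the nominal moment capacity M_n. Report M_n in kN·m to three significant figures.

Assume both tension and compression steel yield.
Net tension couple steel: A_s − A'_s = 2959 mm².
a = (A_s − A'_s) f_y / (0.85 f'_c b) = 1227985/(0.85 × 37.9 × 295) = 129.21 mm.
c = a/β₁ = 129.21/0.779 = 165.87 mm; ε'_s = 0.003(c − d')/c = 0.0022 ≥ f_y/E_s = 0.0021, so compression steel does yield.
M_n = (A_s − A'_s) f_y (d − a/2) + A'_s f_y (d − d') = [1227985 × (550 − 64.605) + 357315 × (550 − 46)] × 10⁻⁶ = 596.06 + 180.09 = 776.15 kN·m.

M_n ≈ 776 kN·m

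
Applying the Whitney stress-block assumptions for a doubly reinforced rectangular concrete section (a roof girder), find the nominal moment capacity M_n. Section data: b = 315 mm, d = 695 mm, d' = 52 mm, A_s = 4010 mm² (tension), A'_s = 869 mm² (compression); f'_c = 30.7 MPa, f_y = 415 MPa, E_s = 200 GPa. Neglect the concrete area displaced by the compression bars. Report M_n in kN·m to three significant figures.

M_n ≈ 1030 kN·m

Assume both tension and compression steel yield.
Net tension couple steel: A_s − A'_s = 3141 mm².
a = (A_s − A'_s) f_y / (0.85 f'_c b) = 1303515/(0.85 × 30.7 × 315) = 158.58 mm.
c = a/β₁ = 158.58/0.831 = 190.83 mm; ε'_s = 0.003(c − d')/c = 0.0022 ≥ f_y/E_s = 0.0021, so compression steel does yield.
M_n = (A_s − A'_s) f_y (d − a/2) + A'_s f_y (d − d') = [1303515 × (695 − 79.29) + 360635 × (695 − 52)] × 10⁻⁶ = 802.59 + 231.89 = 1034.48 kN·m.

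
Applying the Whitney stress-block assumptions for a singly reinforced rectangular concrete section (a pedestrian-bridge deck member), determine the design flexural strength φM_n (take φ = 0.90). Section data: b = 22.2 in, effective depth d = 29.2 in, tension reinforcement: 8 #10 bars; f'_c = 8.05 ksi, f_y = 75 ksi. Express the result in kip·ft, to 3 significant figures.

A_s = 8 × 1.27 = 10.16 in².
T = A_s f_y = 10.16 × 75 = 762 kips.
a = T/(0.85 f'_c b) = 762/(0.85 × 8.05 × 22.2) = 5.016 in.
M_n = T(d − a/2) = 762 × (29.2 − 2.508) = 20339.3 kip·in = 20339.3/12 = 1694.94 kip·ft.
φM_n = 0.90 × 1694.94 = 1525.45 kip·ft.

φM_n ≈ 1530 kip·ft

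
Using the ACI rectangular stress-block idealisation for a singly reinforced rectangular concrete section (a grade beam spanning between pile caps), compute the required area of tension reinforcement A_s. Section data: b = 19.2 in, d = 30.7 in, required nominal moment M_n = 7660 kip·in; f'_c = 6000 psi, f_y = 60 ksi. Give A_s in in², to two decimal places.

A_s ≈ 4.35 in²

From M_n = 0.85 f'_c a b (d − a/2):
a = d − √(d² − 2M_n/(0.85 f'_c b)) = 30.7 − √(30.7² − 2 × 7660/(0.85 × 6 × 19.2)) = 2.664 in.
A_s = 0.85 f'_c a b / f_y = 0.85 × 6 × 2.664 × 19.2 / 60 = 4.348 in².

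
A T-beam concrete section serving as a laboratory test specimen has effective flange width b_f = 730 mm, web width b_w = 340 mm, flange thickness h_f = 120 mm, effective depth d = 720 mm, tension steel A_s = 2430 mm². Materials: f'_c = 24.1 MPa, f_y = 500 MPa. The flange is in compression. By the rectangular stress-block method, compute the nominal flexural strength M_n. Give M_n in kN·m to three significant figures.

M_n ≈ 825 kN·m

Tension: T = A_s f_y = 2430 × 500 = 1215000 N.
Try a within the flange: a = T/(0.85 f'_c b_f) = 1215000/(0.85 × 24.1 × 730) = 81.25 mm.
Since a = 81.25 ≤ h_f = 120 mm, the stress block lies entirely in the flange; analyse as a rectangular beam of width b_f.
M_n = T(d − a/2) = 1215000 × (720 − 40.625) = 825.44 × 10⁶ N·mm.
M_n = 825.44 kN·m.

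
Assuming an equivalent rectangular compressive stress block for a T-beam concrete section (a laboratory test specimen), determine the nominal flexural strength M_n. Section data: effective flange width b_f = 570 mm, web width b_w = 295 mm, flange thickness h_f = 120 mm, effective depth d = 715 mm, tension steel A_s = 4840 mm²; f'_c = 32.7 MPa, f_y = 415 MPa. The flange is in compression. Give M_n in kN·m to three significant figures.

Tension: T = A_s f_y = 4840 × 415 = 2008600 N.
Try a within the flange: a = T/(0.85 f'_c b_f) = 2008600/(0.85 × 32.7 × 570) = 126.78 mm.
a = 126.78 > h_f = 120 mm: the block extends into the web. Split into flange-overhang and web parts.
C_f = 0.85 f'_c (b_f − b_w) h_f = 0.85 × 32.7 × (570 − 295) × 120 = 917235 N.
Remaining web compression depth: a_w = (T − C_f)/(0.85 f'_c b_w) = (2008600 − 917235)/(0.85 × 32.7 × 295) = 133.10 mm.
M_n = C_f(d − h_f/2) + (T − C_f)(d − a_w/2) = 917235 × (715 − 60) + 1091365 × (715 − 66.55) = 600.79 + 707.70 = 1308.49 × 10⁶ N·mm.
M_n = 1308.49 kN·m.

M_n ≈ 1310 kN·m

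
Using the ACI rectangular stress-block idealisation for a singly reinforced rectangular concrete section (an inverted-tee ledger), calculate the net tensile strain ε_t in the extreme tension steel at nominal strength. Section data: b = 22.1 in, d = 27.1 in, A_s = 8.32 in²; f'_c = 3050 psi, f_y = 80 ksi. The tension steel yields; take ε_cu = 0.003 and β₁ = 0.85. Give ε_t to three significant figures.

a = A_s f_y/(0.85 f'_c b) = 11.617 in.
β₁ = 0.85, so c = a/β₁ = 11.617/0.85 = 13.667 in.
From the linear strain diagram with ε_cu = 0.003: ε_t = 0.003 (d − c)/c = 0.003 × (27.1 − 13.667)/13.667 = 0.00295.
ε_t < 0.004 — the section is over-reinforced for flexure under ACI limits.

ε_t ≈ 0.00295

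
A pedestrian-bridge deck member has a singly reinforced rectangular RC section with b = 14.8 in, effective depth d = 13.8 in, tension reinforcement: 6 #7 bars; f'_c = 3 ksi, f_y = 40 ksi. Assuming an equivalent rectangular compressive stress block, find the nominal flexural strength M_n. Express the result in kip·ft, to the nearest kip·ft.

M_n ≈ 143 kip·ft

A_s = 6 × 0.6 = 3.6 in².
T = A_s f_y = 3.6 × 40 = 144 kips.
a = T/(0.85 f'_c b) = 144/(0.85 × 3 × 14.8) = 3.816 in.
M_n = T(d − a/2) = 144 × (13.8 − 1.908) = 1712.4 kip·in = 1712.4/12 = 142.70 kip·ft.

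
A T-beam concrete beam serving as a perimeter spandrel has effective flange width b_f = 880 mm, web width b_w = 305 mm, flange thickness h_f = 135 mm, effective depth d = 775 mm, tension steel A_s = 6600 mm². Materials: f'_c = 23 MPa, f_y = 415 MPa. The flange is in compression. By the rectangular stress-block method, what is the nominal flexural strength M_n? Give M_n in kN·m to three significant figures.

M_n ≈ 1900 kN·m

Tension: T = A_s f_y = 6600 × 415 = 2739000 N.
Try a within the flange: a = T/(0.85 f'_c b_f) = 2739000/(0.85 × 23 × 880) = 159.21 mm.
a = 159.21 > h_f = 135 mm: the block extends into the web. Split into flange-overhang and web parts.
C_f = 0.85 f'_c (b_f − b_w) h_f = 0.85 × 23 × (880 − 305) × 135 = 1517569 N.
Remaining web compression depth: a_w = (T − C_f)/(0.85 f'_c b_w) = (2739000 − 1517569)/(0.85 × 23 × 305) = 204.84 mm.
M_n = C_f(d − h_f/2) + (T − C_f)(d − a_w/2) = 1517569 × (775 − 67.5) + 1221431 × (775 − 102.42) = 1073.68 + 821.51 = 1895.19 × 10⁶ N·mm.
M_n = 1895.19 kN·m.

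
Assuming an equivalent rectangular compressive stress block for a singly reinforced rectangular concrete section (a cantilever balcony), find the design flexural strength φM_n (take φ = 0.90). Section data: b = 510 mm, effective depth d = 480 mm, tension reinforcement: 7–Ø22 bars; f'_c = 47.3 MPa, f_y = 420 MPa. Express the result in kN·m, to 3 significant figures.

φM_n ≈ 455 kN·m

A_s = 7 × 380 = 2660 mm².
T = A_s f_y = 2660 × 420 = 1117200 N = 1117.2 kN.
From C = T: a = T/(0.85 f'_c b) = 1117200/(0.85 × 47.3 × 510) = 54.49 mm.
M_n = T(d − a/2) = 1117.2 kN × (480 − 27.245) mm = 505.82 kN·m.
φM_n = 0.90 × 505.82 = 455.24 kN·m.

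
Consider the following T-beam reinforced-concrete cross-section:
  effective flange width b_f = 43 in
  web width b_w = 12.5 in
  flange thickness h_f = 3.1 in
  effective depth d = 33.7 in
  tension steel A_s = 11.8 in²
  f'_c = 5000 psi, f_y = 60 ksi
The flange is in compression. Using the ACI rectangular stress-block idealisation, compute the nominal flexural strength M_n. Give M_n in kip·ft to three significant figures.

M_n ≈ 1860 kip·ft

Tension: T = A_s f_y = 11.8 × 60 = 708 kips.
Try a within the flange: a = T/(0.85 f'_c b_f) = 708/(0.85 × 5 × 43) = 3.874 in.
a = 3.874 > h_f = 3.1 in: the block extends into the web. Split into flange-overhang and web parts.
C_f = 0.85 f'_c (b_f − b_w) h_f = 0.85 × 5 × (43 − 12.5) × 3.1 = 401.8 kips.
Remaining web compression depth: a_w = (T − C_f)/(0.85 f'_c b_w) = (708 − 401.8)/(0.85 × 5 × 12.5) = 5.764 in.
M_n = C_f(d − h_f/2) + (T − C_f)(d − a_w/2) = 401.8 × (33.7 − 1.55) + 306.2 × (33.7 − 2.882) = 12917.9 + 9436.5 = 22354.4 kip·in.
M_n = 22354.4/12 = 1862.87 kip·ft.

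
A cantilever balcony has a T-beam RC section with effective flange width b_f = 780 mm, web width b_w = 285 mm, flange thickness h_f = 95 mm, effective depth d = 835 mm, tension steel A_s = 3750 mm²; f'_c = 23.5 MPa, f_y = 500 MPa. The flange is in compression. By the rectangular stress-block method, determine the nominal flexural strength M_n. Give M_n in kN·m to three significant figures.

Tension: T = A_s f_y = 3750 × 500 = 1875000 N.
Try a within the flange: a = T/(0.85 f'_c b_f) = 1875000/(0.85 × 23.5 × 780) = 120.34 mm.
a = 120.34 > h_f = 95 mm: the block extends into the web. Split into flange-overhang and web parts.
C_f = 0.85 f'_c (b_f − b_w) h_f = 0.85 × 23.5 × (780 − 285) × 95 = 939324 N.
Remaining web compression depth: a_w = (T − C_f)/(0.85 f'_c b_w) = (1875000 − 939324)/(0.85 × 23.5 × 285) = 164.36 mm.
M_n = C_f(d − h_f/2) + (T − C_f)(d − a_w/2) = 939324 × (835 − 47.5) + 935676 × (835 − 82.18) = 739.72 + 704.40 = 1444.12 × 10⁶ N·mm.
M_n = 1444.12 kN·m.

M_n ≈ 1440 kN·m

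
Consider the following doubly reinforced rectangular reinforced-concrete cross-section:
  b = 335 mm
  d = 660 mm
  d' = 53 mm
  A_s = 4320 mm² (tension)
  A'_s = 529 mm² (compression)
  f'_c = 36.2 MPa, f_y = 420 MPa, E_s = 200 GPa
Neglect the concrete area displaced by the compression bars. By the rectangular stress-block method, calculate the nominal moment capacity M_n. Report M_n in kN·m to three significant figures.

M_n ≈ 1060 kN·m

Assume both tension and compression steel yield.
Net tension couple steel: A_s − A'_s = 3791 mm².
a = (A_s − A'_s) f_y / (0.85 f'_c b) = 1592220/(0.85 × 36.2 × 335) = 154.47 mm.
c = a/β₁ = 154.47/0.791 = 195.28 mm; ε'_s = 0.003(c − d')/c = 0.0022 ≥ f_y/E_s = 0.0021, so compression steel does yield.
M_n = (A_s − A'_s) f_y (d − a/2) + A'_s f_y (d − d') = [1592220 × (660 − 77.235) + 222180 × (660 − 53)] × 10⁻⁶ = 927.89 + 134.86 = 1062.75 kN·m.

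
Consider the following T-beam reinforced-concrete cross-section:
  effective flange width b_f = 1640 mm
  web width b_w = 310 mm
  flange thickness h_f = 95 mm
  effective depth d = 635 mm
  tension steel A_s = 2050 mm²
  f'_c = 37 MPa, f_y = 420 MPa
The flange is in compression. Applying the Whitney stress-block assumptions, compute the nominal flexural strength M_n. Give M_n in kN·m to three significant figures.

Tension: T = A_s f_y = 2050 × 420 = 861000 N.
Try a within the flange: a = T/(0.85 f'_c b_f) = 861000/(0.85 × 37 × 1640) = 16.69 mm.
Since a = 16.69 ≤ h_f = 95 mm, the stress block lies entirely in the flange; analyse as a rectangular beam of width b_f.
M_n = T(d − a/2) = 861000 × (635 − 8.345) = 539.55 × 10⁶ N·mm.
M_n = 539.55 kN·m.

M_n ≈ 540 kN·m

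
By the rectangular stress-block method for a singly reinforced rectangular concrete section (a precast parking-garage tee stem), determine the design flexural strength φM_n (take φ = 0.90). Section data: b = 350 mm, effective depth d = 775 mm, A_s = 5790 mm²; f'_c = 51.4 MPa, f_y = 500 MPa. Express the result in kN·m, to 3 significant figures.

T = A_s f_y = 5790 × 500 = 2895000 N = 2895 kN.
From C = T: a = T/(0.85 f'_c b) = 2895000/(0.85 × 51.4 × 350) = 189.32 mm.
M_n = T(d − a/2) = 2895 kN × (775 − 94.66) mm = 1969.58 kN·m.
φM_n = 0.90 × 1969.58 = 1772.62 kN·m.

φM_n ≈ 1770 kN·m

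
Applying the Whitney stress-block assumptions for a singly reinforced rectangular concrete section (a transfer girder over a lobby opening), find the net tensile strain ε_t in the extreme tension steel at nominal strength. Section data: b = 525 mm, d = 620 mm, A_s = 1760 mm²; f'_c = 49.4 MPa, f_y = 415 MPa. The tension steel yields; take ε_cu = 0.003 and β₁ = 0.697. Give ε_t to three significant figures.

a = A_s f_y/(0.85 f'_c b) = 33.13 mm.
β₁ = 0.697, so c = a/β₁ = 33.13/0.697 = 47.53 mm.
From the linear strain diagram with ε_cu = 0.003: ε_t = 0.003 (d − c)/c = 0.003 × (620 − 47.53)/47.53 = 0.0361.
Since ε_t ≥ 0.005, the section is tension-controlled.

ε_t ≈ 0.0361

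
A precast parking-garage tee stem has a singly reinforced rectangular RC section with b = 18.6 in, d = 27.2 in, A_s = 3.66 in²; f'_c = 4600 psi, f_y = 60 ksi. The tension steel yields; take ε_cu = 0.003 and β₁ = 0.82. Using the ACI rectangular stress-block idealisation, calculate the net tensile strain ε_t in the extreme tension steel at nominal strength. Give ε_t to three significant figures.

ε_t ≈ 0.0192

a = A_s f_y/(0.85 f'_c b) = 3.020 in.
β₁ = 0.82, so c = a/β₁ = 3.020/0.82 = 3.683 in.
From the linear strain diagram with ε_cu = 0.003: ε_t = 0.003 (d − c)/c = 0.003 × (27.2 − 3.683)/3.683 = 0.0192.
Since ε_t ≥ 0.005, the section is tension-controlled.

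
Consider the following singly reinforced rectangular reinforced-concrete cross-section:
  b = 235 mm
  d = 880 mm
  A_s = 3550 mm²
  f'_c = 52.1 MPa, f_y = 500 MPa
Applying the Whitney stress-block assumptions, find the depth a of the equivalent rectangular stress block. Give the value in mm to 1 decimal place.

a ≈ 170.6 mm

T = A_s f_y = 3550 × 500 = 1775000 N = 1775 kN.
Setting C = 0.85 f'_c a b equal to T: a = 1775000/(0.85 × 52.1 × 235) = 170.6 mm.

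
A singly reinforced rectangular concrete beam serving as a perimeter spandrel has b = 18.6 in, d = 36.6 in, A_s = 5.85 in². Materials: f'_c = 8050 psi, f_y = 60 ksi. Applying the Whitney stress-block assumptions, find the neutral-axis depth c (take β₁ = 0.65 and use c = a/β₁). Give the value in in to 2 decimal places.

c ≈ 4.24 in

T = A_s f_y = 5.85 × 60 = 351 kips.
a = T/(0.85 f'_c b) = 351/(0.85 × 8.05 × 18.6) = 2.7579 in.
With β₁ = 0.65, c = a/β₁ = 2.7579/0.65 = 4.24 in.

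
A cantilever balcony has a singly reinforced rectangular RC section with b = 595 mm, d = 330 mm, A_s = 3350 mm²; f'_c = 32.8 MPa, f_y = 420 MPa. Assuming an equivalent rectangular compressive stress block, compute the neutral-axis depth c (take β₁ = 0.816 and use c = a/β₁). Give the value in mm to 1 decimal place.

c ≈ 103.9 mm

T = A_s f_y = 3350 × 420 = 1407000 N = 1407 kN.
Setting C = 0.85 f'_c a b equal to T: a = 1407000/(0.85 × 32.8 × 595) = 84.817 mm.
With β₁ = 0.816, c = a/β₁ = 84.817/0.816 = 103.9 mm.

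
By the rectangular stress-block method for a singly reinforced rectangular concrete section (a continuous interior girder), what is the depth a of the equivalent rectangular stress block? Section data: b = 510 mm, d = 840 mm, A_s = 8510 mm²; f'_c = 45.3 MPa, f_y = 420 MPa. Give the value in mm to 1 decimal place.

a ≈ 182.0 mm

T = A_s f_y = 8510 × 420 = 3574200 N = 3574.2 kN.
Setting C = 0.85 f'_c a b equal to T: a = 3574200/(0.85 × 45.3 × 510) = 182.0 mm.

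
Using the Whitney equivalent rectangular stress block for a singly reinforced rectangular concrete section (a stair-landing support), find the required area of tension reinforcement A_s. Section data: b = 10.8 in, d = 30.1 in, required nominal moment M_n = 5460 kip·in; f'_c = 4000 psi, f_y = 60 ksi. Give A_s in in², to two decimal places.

From M_n = 0.85 f'_c a b (d − a/2):
a = d − √(d² − 2M_n/(0.85 f'_c b)) = 30.1 − √(30.1² − 2 × 5460/(0.85 × 4 × 10.8)) = 5.430 in.
A_s = 0.85 f'_c a b / f_y = 0.85 × 4 × 5.430 × 10.8 / 60 = 3.323 in².

A_s ≈ 3.32 in²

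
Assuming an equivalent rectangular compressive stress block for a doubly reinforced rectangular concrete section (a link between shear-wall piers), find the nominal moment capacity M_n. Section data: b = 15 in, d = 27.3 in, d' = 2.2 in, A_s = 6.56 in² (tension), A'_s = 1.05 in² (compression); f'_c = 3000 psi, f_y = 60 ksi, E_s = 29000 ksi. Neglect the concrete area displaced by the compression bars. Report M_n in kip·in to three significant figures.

Assume both steels yield.
a = (A_s − A'_s) f_y/(0.85 f'_c b) = (6.56 − 1.05) × 60/(0.85 × 3 × 15) = 8.643 in.
c = a/β₁ = 8.643/0.85 = 10.168 in; ε'_s = 0.003(c − d')/c = 0.0024 ≥ ε_y = 0.0021, so the compression steel yields.
M_n = (A_s − A'_s) f_y (d − a/2) + A'_s f_y (d − d') = 330.6 × (27.3 − 4.3215) + 63 × (27.3 − 2.2) = 7596.7 + 1581.3 = 9178.0 kip·in.

M_n ≈ 9180 kip·in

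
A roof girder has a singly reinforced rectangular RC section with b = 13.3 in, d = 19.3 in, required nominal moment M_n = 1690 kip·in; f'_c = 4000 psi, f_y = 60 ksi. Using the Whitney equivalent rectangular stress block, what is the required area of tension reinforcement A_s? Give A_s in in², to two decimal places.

A_s ≈ 1.54 in²

From M_n = 0.85 f'_c a b (d − a/2):
a = d − √(d² − 2M_n/(0.85 f'_c b)) = 19.3 − √(19.3² − 2 × 1690/(0.85 × 4 × 13.3)) = 2.045 in.
A_s = 0.85 f'_c a b / f_y = 0.85 × 4 × 2.045 × 13.3 / 60 = 1.541 in².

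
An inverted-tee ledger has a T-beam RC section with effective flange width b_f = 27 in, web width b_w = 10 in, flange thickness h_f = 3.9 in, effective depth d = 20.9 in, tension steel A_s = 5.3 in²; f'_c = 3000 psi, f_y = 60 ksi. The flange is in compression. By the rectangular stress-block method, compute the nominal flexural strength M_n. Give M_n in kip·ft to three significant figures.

M_n ≈ 490 kip·ft

Tension: T = A_s f_y = 5.3 × 60 = 318 kips.
Try a within the flange: a = T/(0.85 f'_c b_f) = 318/(0.85 × 3 × 27) = 4.619 in.
a = 4.619 > h_f = 3.9 in: the block extends into the web. Split into flange-overhang and web parts.
C_f = 0.85 f'_c (b_f − b_w) h_f = 0.85 × 3 × (27 − 10) × 3.9 = 169.1 kips.
Remaining web compression depth: a_w = (T − C_f)/(0.85 f'_c b_w) = (318 − 169.1)/(0.85 × 3 × 10) = 5.839 in.
M_n = C_f(d − h_f/2) + (T − C_f)(d − a_w/2) = 169.1 × (20.9 − 1.95) + 148.9 × (20.9 − 2.9195) = 3204.4 + 2677.3 = 5881.7 kip·in.
M_n = 5881.7/12 = 490.14 kip·ft.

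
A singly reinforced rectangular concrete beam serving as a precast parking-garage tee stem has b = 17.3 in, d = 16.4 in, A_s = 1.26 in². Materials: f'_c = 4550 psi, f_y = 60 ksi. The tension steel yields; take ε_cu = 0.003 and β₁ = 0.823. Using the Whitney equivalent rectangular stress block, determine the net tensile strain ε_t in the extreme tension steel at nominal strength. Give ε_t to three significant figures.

ε_t ≈ 0.0328

a = A_s f_y/(0.85 f'_c b) = 1.130 in.
β₁ = 0.823, so c = a/β₁ = 1.130/0.823 = 1.373 in.
From the linear strain diagram with ε_cu = 0.003: ε_t = 0.003 (d − c)/c = 0.003 × (16.4 − 1.373)/1.373 = 0.0328.
Since ε_t ≥ 0.005, the section is tension-controlled.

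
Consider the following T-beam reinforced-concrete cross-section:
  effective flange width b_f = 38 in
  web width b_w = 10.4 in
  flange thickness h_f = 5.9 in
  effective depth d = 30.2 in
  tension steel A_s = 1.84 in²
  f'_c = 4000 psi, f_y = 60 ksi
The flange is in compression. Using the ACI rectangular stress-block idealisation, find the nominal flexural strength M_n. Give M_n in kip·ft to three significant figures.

M_n ≈ 274 kip·ft

Tension: T = A_s f_y = 1.84 × 60 = 110.4 kips.
Try a within the flange: a = T/(0.85 f'_c b_f) = 110.4/(0.85 × 4 × 38) = 0.854 in.
Since a = 0.854 ≤ h_f = 5.9 in, the stress block lies entirely in the flange; analyse as a rectangular beam of width b_f.
M_n = T(d − a/2) = 110.4 × (30.2 − 0.427) = 3286.9 kip·in.
M_n = 3286.9/12 = 273.91 kip·ft.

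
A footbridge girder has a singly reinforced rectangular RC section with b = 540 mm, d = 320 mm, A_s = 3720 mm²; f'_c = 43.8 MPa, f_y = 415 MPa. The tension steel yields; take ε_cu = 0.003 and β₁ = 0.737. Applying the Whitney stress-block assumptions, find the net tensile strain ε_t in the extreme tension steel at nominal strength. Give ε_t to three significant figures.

a = A_s f_y/(0.85 f'_c b) = 76.79 mm.
β₁ = 0.737, so c = a/β₁ = 76.79/0.737 = 104.19 mm.
From the linear strain diagram with ε_cu = 0.003: ε_t = 0.003 (d − c)/c = 0.003 × (320 − 104.19)/104.19 = 0.00621.
Since ε_t ≥ 0.005, the section is tension-controlled.

ε_t ≈ 0.00621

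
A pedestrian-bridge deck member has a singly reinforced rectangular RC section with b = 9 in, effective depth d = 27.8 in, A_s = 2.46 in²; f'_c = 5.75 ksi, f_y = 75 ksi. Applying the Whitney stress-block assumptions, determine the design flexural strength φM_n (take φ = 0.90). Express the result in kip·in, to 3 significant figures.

φM_n ≈ 4270 kip·in

T = A_s f_y = 2.46 × 75 = 184.5 kips.
a = T/(0.85 f'_c b) = 184.5/(0.85 × 5.75 × 9) = 4.194 in.
M_n = T(d − a/2) = 184.5 × (27.8 − 2.097) = 4742.2 kip·in.
φM_n = 0.90 × 4742.2 = 4268.0 kip·in.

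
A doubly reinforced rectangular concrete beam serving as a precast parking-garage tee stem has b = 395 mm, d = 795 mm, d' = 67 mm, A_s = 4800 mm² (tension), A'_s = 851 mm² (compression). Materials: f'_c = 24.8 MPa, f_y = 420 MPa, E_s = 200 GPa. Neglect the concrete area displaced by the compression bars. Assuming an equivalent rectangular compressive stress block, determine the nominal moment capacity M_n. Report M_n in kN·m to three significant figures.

Assume both tension and compression steel yield.
Net tension couple steel: A_s − A'_s = 3949 mm².
a = (A_s − A'_s) f_y / (0.85 f'_c b) = 1658580/(0.85 × 24.8 × 395) = 199.19 mm.
c = a/β₁ = 199.19/0.85 = 234.34 mm; ε'_s = 0.003(c − d')/c = 0.0021 ≥ f_y/E_s = 0.0021, so compression steel does yield.
M_n = (A_s − A'_s) f_y (d − a/2) + A'_s f_y (d − d') = [1658580 × (795 − 99.595) + 357420 × (795 − 67)] × 10⁻⁶ = 1153.38 + 260.20 = 1413.58 kN·m.

M_n ≈ 1410 kN·m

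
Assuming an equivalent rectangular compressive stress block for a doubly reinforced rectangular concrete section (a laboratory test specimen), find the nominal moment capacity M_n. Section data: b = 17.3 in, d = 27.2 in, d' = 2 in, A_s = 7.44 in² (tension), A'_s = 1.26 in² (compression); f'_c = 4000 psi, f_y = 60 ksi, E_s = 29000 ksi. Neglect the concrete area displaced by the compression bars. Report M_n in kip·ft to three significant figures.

M_n ≈ 902 kip·ft

Assume both steels yield.
a = (A_s − A'_s) f_y/(0.85 f'_c b) = (7.44 − 1.26) × 60/(0.85 × 4 × 17.3) = 6.304 in.
c = a/β₁ = 6.304/0.85 = 7.416 in; ε'_s = 0.003(c − d')/c = 0.0022 ≥ ε_y = 0.0021, so the compression steel yields.
M_n = (A_s − A'_s) f_y (d − a/2) + A'_s f_y (d − d') = 370.8 × (27.2 − 3.152) + 75.6 × (27.2 − 2) = 8917.0 + 1905.1 = 10822.1 kip·in = 10822.1/12 = 901.84 kip·ft.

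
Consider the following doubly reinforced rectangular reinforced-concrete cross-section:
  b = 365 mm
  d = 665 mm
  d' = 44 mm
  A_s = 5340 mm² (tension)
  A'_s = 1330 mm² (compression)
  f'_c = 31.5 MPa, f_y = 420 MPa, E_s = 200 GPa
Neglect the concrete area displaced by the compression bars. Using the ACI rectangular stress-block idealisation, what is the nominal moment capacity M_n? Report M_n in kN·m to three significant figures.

Assume both tension and compression steel yield.
Net tension couple steel: A_s − A'_s = 4010 mm².
a = (A_s − A'_s) f_y / (0.85 f'_c b) = 1684200/(0.85 × 31.5 × 365) = 172.33 mm.
c = a/β₁ = 172.33/0.825 = 208.88 mm; ε'_s = 0.003(c − d')/c = 0.0024 ≥ f_y/E_s = 0.0021, so compression steel does yield.
M_n = (A_s − A'_s) f_y (d − a/2) + A'_s f_y (d − d') = [1684200 × (665 − 86.165) + 558600 × (665 − 44)] × 10⁻⁶ = 974.87 + 346.89 = 1321.76 kN·m.

M_n ≈ 1320 kN·m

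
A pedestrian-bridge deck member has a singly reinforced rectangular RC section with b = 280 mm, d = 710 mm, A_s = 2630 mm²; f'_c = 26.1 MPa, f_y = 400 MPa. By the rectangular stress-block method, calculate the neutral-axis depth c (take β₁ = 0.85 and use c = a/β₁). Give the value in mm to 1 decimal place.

T = A_s f_y = 2630 × 400 = 1052000 N = 1052 kN.
Setting C = 0.85 f'_c a b equal to T: a = 1052000/(0.85 × 26.1 × 280) = 169.355 mm.
With β₁ = 0.85, c = a/β₁ = 169.355/0.85 = 199.2 mm.

c ≈ 199.2 mm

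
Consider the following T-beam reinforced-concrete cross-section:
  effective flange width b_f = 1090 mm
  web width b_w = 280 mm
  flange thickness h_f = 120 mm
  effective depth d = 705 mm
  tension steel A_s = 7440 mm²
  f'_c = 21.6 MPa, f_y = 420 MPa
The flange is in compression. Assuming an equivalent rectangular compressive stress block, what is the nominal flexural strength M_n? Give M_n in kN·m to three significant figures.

M_n ≈ 1920 kN·m

Tension: T = A_s f_y = 7440 × 420 = 3124800 N.
Try a within the flange: a = T/(0.85 f'_c b_f) = 3124800/(0.85 × 21.6 × 1090) = 156.14 mm.
a = 156.14 > h_f = 120 mm: the block extends into the web. Split into flange-overhang and web parts.
C_f = 0.85 f'_c (b_f − b_w) h_f = 0.85 × 21.6 × (1090 − 280) × 120 = 1784592 N.
Remaining web compression depth: a_w = (T − C_f)/(0.85 f'_c b_w) = (3124800 − 1784592)/(0.85 × 21.6 × 280) = 260.70 mm.
M_n = C_f(d − h_f/2) + (T − C_f)(d − a_w/2) = 1784592 × (705 − 60) + 1340208 × (705 − 130.35) = 1151.06 + 770.15 = 1921.21 × 10⁶ N·mm.
M_n = 1921.21 kN·m.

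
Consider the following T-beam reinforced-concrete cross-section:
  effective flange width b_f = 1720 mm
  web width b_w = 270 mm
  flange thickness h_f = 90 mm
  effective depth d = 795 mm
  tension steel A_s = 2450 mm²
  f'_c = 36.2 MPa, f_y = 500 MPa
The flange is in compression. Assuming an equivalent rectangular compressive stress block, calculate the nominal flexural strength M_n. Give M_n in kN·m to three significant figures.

Tension: T = A_s f_y = 2450 × 500 = 1225000 N.
Try a within the flange: a = T/(0.85 f'_c b_f) = 1225000/(0.85 × 36.2 × 1720) = 23.15 mm.
Since a = 23.15 ≤ h_f = 90 mm, the stress block lies entirely in the flange; analyse as a rectangular beam of width b_f.
M_n = T(d − a/2) = 1225000 × (795 − 11.575) = 959.70 × 10⁶ N·mm.
M_n = 959.70 kN·m.

M_n ≈ 960 kN·m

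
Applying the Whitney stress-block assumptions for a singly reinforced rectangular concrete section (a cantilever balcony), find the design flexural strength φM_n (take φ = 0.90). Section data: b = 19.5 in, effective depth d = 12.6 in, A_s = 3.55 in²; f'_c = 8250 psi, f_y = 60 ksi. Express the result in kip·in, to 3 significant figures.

T = A_s f_y = 3.55 × 60 = 213 kips.
a = T/(0.85 f'_c b) = 213/(0.85 × 8.25 × 19.5) = 1.558 in.
M_n = T(d − a/2) = 213 × (12.6 − 0.779) = 2517.9 kip·in.
φM_n = 0.90 × 2517.9 = 2266.1 kip·in.

φM_n ≈ 2270 kip·in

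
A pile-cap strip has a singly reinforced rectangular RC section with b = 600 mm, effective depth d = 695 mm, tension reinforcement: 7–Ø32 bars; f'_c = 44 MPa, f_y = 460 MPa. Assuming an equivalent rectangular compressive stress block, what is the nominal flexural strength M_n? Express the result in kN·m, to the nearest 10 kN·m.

M_n ≈ 1650 kN·m

A_s = 7 × 804 = 5628 mm².
T = A_s f_y = 5628 × 460 = 2588880 N = 2588.88 kN.
From C = T: a = T/(0.85 f'_c b) = 2588880/(0.85 × 44 × 600) = 115.37 mm.
M_n = T(d − a/2) = 2588.88 kN × (695 − 57.685) mm = 1649.93 kN·m.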